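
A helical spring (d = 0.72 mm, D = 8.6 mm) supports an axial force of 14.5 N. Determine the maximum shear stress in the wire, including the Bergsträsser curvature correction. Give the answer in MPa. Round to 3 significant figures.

Spring index C = D/d = 8.6/0.72 = 11.9444
K_B = (4C+2)/(4C−3) = 49.778/44.778 = 1.1117
τ₀ = 8FD/(πd³) = 8·14.5·8.6/(π·0.72³) = 997.6/1.1726 = 850.76 MPa
τ_max = K·τ₀ = 1.1117 × 850.76 = 945.76 MPa

946 MPa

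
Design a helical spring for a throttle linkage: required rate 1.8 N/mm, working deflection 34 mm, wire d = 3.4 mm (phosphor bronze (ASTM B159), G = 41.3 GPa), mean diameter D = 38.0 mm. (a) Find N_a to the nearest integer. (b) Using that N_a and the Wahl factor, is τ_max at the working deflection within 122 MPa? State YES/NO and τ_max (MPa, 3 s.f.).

N_a = Gd⁴/(8D³k) = (41.3×10³)(3.4⁴)/(8·38.0³·1.8) = 6.985 → N_a = 7
Actual rate k = Gd⁴/(8D³·7) = 1.7961 N/mm
Working load F = kδ = 1.7961·34 = 61.067 N
C = 38.0/3.4 = 11.1765; K_W = (4C−1)/(4C−4)+0.615/C = 1.1287
τ_max = K_W·8FD/(πd³) = 1.1287·150.35 = 169.7 MPa
τ_max > 122 MPa → exceeds allowable

(a) 7 coils; (b) NO, τ_max = 170 MPa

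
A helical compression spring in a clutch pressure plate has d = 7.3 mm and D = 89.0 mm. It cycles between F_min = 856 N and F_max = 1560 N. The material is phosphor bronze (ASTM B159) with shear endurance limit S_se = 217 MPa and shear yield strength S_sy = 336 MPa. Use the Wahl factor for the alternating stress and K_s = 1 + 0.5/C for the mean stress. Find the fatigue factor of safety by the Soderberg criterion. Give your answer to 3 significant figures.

0.309

C = D/d = 89.0/7.3 = 12.1918; K_W = (4C−1)/(4C−4)+0.615/C = 1.1175; K_s = 1+0.5/C = 1.0410
F_a = (F_max−F_min)/2 = 352 N; F_m = (F_max+F_min)/2 = 1208 N
τ_a = K_W·8F_aD/(πd³) = 1.1175 × 205.07 = 229.16 MPa
τ_m = K_s·8F_mD/(πd³) = 1.0410 × 703.77 = 732.63 MPa
Soderberg: 1/n_f = τ_a/S_se + τ_m/S_sy = 229.16/217 + 732.63/336 = 1.05603 + 2.18044 = 3.2365
n_f = 1/3.2365 = 0.309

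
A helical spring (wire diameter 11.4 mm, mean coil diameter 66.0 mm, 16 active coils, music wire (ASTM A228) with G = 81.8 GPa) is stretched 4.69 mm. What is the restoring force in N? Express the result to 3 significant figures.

176 N

k = Gd⁴/(8D³N_a) = (81.8×10³)(11.4⁴)/(8·66.0³·16) = 37.543 N/mm
F = k·δ = 37.543 × 4.69 = 176.08 N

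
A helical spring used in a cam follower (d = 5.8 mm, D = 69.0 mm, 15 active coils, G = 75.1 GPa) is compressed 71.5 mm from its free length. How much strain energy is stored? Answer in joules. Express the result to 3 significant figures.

5.51 J

k = Gd⁴/(8D³N_a) = (75.1×10³)(5.8⁴)/(8·69.0³·15) = 2.1559 N/mm
U = ½kδ² = 0.5 × 2.1559 × 71.5² = 5510.7 N·mm = 5.5107 J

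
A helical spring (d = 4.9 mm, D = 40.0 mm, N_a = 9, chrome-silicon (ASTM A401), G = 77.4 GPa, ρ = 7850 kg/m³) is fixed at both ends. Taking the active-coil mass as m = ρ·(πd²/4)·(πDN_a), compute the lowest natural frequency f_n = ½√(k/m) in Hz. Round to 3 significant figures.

k = Gd⁴/(8D³N_a) = (77.4×10³)(4.9⁴)/(8·40.0³·9) = 9.6831 N/mm = 9683.1 N/m
Wire length L = πDN_a = π·40.0·9 = 1131 mm
m = ρ·(πd²/4)·L = 7850 × 18.857×10⁻⁶ m² × 1.131 m = 0.16742 kg
f_n = ½√(k/m) = 0.5·√(9683.1/0.16742) = 0.5·√(57837) = 120.25 Hz

120 Hz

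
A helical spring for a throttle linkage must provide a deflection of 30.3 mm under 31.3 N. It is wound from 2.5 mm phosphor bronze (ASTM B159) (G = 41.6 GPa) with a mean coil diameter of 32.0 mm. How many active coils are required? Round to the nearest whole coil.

Required rate k = F/δ = 31.3/30.3 = 1.033 N/mm
N_a = Gd⁴/(8D³k) = (41.6×10³ × 2.5⁴)/(8 × 32.0³ × 1.033)
    = 1.625e+06 / 270796 = 6.001 → 6 coils

6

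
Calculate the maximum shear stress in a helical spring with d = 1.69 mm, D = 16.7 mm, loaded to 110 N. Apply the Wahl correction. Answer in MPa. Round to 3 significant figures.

Spring index C = D/d = 16.7/1.69 = 9.8817
K_W = (4C−1)/(4C−4) + 0.615/C = 38.527/35.527 + 0.0622 = 1.1467
τ₀ = 8FD/(πd³) = 8·110·16.7/(π·1.69³) = 14696/15.164 = 969.15 MPa
τ_max = K·τ₀ = 1.1467 × 969.15 = 1111.3 MPa

1110 MPa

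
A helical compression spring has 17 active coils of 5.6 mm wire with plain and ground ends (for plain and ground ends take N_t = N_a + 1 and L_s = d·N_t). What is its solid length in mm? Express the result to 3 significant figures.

plain and ground ends: N_t = N_a + 1 = 17 + 1 = 18
L_s = d·N_t = 5.6 × 18 = 100.8 mm

101 mm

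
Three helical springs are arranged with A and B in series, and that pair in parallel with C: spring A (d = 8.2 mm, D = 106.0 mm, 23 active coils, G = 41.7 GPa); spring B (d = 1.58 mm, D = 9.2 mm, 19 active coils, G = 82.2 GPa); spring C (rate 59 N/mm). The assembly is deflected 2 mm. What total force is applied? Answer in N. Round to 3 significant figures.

k_A = Gd⁴/(8D³N_a) = (41.7×10³)(8.2⁴)/(8·106.0³·23) = 0.86031 N/mm
k_B = Gd⁴/(8D³N_a) = (82.2×10³)(1.58⁴)/(8·9.2³·19) = 4.3281 N/mm
Springs A,B series: k_AB = 1/(1/0.86031+1/4.3281) = 0.71766 N/mm; parallel with C: k_eq = 0.71766+59 = 59.718 N/mm
F = k_eq·δ = 59.718·2 = 119.44 N

119 N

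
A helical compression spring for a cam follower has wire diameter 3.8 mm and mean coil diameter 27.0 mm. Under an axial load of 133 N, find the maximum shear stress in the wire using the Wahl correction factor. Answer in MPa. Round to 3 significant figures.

202 MPa

Spring index C = D/d = 27.0/3.8 = 7.1053
K_W = (4C−1)/(4C−4) + 0.615/C = 27.421/24.421 + 0.0866 = 1.2094
τ₀ = 8FD/(πd³) = 8·133·27.0/(π·3.8³) = 28728/172.39 = 166.65 MPa
τ_max = K·τ₀ = 1.2094 × 166.65 = 201.55 MPa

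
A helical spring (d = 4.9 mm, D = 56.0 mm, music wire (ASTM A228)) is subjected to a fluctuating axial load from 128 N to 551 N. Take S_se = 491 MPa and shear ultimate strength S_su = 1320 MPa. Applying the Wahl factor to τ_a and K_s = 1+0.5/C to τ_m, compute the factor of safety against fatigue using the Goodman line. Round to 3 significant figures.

1.10

C = D/d = 56.0/4.9 = 11.4286; K_W = (4C−1)/(4C−4)+0.615/C = 1.1257; K_s = 1+0.5/C = 1.0437
F_a = (F_max−F_min)/2 = 211.5 N; F_m = (F_max+F_min)/2 = 339.5 N
τ_a = K_W·8F_aD/(πd³) = 1.1257 × 256.36 = 288.59 MPa
τ_m = K_s·8F_mD/(πd³) = 1.0437 × 411.51 = 429.51 MPa
Goodman: 1/n_f = τ_a/S_se + τ_m/S_su = 288.59/491 + 429.51/1320 = 0.58776 + 0.32539 = 0.91315
n_f = 1/0.91315 = 1.095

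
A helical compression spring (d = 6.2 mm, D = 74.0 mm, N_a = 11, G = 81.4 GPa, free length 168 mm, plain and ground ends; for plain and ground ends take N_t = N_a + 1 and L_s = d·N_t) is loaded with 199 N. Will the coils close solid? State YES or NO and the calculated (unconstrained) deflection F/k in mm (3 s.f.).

NO, δ = 59.0 mm

k = Gd⁴/(8D³N_a) = (81.4×10³)(6.2⁴)/(8·74.0³·11) = 3.373 N/mm
N_t = 12; L_s = 6.2·12 = 74.4 mm; δ_solid = L₀ − L_s = 168 − 74.4 = 93.6 mm
δ = F/k = 199/3.373 = 58.998 mm
δ < δ_solid → spring does not go solid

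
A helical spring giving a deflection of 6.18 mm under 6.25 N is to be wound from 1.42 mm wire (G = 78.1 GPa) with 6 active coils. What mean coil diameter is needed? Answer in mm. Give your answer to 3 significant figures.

18.7 mm

Required rate k = F/δ = 6.25/6.18 = 1.0113 N/mm
D = (Gd⁴/(8N_a·k))^(1/3) = (78.1×10³·1.42⁴/(8·6·1.0113))^(1/3)
  = (6541.41)^(1/3) = 18.7021 mm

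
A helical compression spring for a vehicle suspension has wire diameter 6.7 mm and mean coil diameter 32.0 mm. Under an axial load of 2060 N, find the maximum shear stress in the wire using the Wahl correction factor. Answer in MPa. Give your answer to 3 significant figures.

Spring index C = D/d = 32.0/6.7 = 4.7761
K_W = (4C−1)/(4C−4) + 0.615/C = 18.104/15.104 + 0.1288 = 1.3274
τ₀ = 8FD/(πd³) = 8·2060·32.0/(π·6.7³) = 527360/944.87 = 558.13 MPa
τ_max = K·τ₀ = 1.3274 × 558.13 = 740.85 MPa

741 MPa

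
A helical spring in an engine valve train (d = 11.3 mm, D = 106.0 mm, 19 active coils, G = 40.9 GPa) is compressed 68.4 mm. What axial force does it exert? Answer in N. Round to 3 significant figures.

252 N

k = Gd⁴/(8D³N_a) = (40.9×10³)(11.3⁴)/(8·106.0³·19) = 3.6836 N/mm
F = k·δ = 3.6836 × 68.4 = 251.96 N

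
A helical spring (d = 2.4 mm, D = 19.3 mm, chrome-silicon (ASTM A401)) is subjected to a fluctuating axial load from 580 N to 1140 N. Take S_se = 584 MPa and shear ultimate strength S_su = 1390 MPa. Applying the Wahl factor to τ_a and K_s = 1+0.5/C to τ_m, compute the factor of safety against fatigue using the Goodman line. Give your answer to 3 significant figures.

C = D/d = 19.3/2.4 = 8.0417; K_W = (4C−1)/(4C−4)+0.615/C = 1.1830; K_s = 1+0.5/C = 1.0622
F_a = (F_max−F_min)/2 = 280 N; F_m = (F_max+F_min)/2 = 860 N
τ_a = K_W·8F_aD/(πd³) = 1.1830 × 995.46 = 1177.6 MPa
τ_m = K_s·8F_mD/(πd³) = 1.0622 × 3057.5 = 3247.6 MPa
Goodman: 1/n_f = τ_a/S_se + τ_m/S_su = 1177.6/584 + 3247.6/1390 = 2.01645 + 2.33638 = 4.3528
n_f = 1/4.3528 = 0.2297

0.230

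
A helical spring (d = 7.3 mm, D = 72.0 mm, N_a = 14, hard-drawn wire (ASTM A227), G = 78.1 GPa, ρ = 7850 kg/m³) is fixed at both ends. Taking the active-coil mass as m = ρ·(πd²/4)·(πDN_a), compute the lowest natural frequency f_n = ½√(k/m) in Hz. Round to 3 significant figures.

35.7 Hz

k = Gd⁴/(8D³N_a) = (78.1×10³)(7.3⁴)/(8·72.0³·14) = 5.3055 N/mm = 5305.5 N/m
Wire length L = πDN_a = π·72.0·14 = 3166.7 mm
m = ρ·(πd²/4)·L = 7850 × 41.854×10⁻⁶ m² × 3.1667 m = 1.0404 kg
f_n = ½√(k/m) = 0.5·√(5305.5/1.0404) = 0.5·√(5099.3) = 35.705 Hz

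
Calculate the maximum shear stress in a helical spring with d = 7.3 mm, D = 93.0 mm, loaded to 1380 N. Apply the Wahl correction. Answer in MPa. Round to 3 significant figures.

Spring index C = D/d = 93.0/7.3 = 12.7397
K_W = (4C−1)/(4C−4) + 0.615/C = 49.959/46.959 + 0.0483 = 1.1122
τ₀ = 8FD/(πd³) = 8·1380·93.0/(π·7.3³) = 1.02672e+06/1222.1 = 840.1 MPa
τ_max = K·τ₀ = 1.1122 × 840.1 = 934.33 MPa

934 MPa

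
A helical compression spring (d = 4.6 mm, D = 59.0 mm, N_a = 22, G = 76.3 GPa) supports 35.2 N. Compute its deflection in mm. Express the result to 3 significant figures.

k = Gd⁴/(8D³N_a) = (76.3×10³)(4.6⁴)/(8·59.0³·22) = 0.94512 N/mm
δ = F/k = 35.2 / 0.94512 = 37.244 mm

37.2 mm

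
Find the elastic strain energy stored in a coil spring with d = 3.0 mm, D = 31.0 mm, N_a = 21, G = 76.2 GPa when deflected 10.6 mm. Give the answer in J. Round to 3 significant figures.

k = Gd⁴/(8D³N_a) = (76.2×10³)(3.0⁴)/(8·31.0³·21) = 1.2332 N/mm
U = ½kδ² = 0.5 × 1.2332 × 10.6² = 69.283 N·mm = 0.069283 J

0.0693 J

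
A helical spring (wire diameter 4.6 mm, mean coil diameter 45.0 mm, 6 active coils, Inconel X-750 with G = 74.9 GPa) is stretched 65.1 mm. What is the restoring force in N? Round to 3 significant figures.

k = Gd⁴/(8D³N_a) = (74.9×10³)(4.6⁴)/(8·45.0³·6) = 7.6672 N/mm
F = k·δ = 7.6672 × 65.1 = 499.13 N

499 N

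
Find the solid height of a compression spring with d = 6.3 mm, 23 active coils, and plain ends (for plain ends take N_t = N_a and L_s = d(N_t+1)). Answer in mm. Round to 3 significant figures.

plain ends: N_t = N_a = 23
L_s = d·(N_t+1) = 6.3 × 24 = 151.2 mm

151 mm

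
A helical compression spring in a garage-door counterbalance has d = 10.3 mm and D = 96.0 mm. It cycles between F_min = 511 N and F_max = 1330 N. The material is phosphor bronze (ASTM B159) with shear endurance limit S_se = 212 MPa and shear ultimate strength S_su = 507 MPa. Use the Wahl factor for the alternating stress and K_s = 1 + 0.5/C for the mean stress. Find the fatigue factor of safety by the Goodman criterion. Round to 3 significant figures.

C = D/d = 96.0/10.3 = 9.3204; K_W = (4C−1)/(4C−4)+0.615/C = 1.1561; K_s = 1+0.5/C = 1.0536
F_a = (F_max−F_min)/2 = 409.5 N; F_m = (F_max+F_min)/2 = 920.5 N
τ_a = K_W·8F_aD/(πd³) = 1.1561 × 91.612 = 105.92 MPa
τ_m = K_s·8F_mD/(πd³) = 1.0536 × 205.93 = 216.98 MPa
Goodman: 1/n_f = τ_a/S_se + τ_m/S_su = 105.92/212 + 216.98/507 = 0.49960 + 0.42797 = 0.92757
n_f = 1/0.92757 = 1.078

1.08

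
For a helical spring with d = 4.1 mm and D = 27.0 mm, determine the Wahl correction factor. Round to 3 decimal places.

C = D/d = 27.0/4.1 = 6.5854
K_W = (4C−1)/(4C−4) + 0.615/C = 25.341/22.341 + 0.0934 = 1.2277

1.228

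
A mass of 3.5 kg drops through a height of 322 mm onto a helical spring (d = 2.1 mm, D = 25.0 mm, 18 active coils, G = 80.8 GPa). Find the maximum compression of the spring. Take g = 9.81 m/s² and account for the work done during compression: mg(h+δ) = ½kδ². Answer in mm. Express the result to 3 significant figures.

k = Gd⁴/(8D³N_a) = (80.8×10³)(2.1⁴)/(8·25.0³·18) = 0.6984 N/mm
W = mg = 3.5 × 9.81 = 34.335 N
½kδ² − Wδ − Wh = 0 → δ = (W + √(W² + 2kWh))/k
δ = (34.335 + √(1178.9 + 15442.9))/0.6984 = (34.335 + 128.93)/0.6984 = 233.76 mm

234 mm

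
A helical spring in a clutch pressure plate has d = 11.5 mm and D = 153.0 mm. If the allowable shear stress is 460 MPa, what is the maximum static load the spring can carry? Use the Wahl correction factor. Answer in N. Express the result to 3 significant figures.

C = D/d = 153.0/11.5 = 13.3043
K_W = (4C−1)/(4C−4) + 0.615/C = 52.217/49.217 + 0.0462 = 1.1072
τ_max = K·8FD/(πd³) → F_max = τ_allow·πd³/(8DK)
F_max = 460·π·11.5³/(8·153.0·1.1072) = 2.1979e+06/1355.2 = 1621.8 N

1620 N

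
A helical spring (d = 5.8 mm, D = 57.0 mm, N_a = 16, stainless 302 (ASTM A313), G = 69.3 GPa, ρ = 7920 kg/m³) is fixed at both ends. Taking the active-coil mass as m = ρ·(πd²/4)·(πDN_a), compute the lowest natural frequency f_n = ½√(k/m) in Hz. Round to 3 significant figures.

37.1 Hz

k = Gd⁴/(8D³N_a) = (69.3×10³)(5.8⁴)/(8·57.0³·16) = 3.3083 N/mm = 3308.3 N/m
Wire length L = πDN_a = π·57.0·16 = 2865.1 mm
m = ρ·(πd²/4)·L = 7920 × 26.421×10⁻⁶ m² × 2.8651 m = 0.59954 kg
f_n = ½√(k/m) = 0.5·√(3308.3/0.59954) = 0.5·√(5518.2) = 37.142 Hz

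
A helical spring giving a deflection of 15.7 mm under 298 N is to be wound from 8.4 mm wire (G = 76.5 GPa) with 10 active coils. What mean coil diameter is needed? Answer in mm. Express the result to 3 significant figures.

63.1 mm

Required rate k = F/δ = 298/15.7 = 18.981 N/mm
D = (Gd⁴/(8N_a·k))^(1/3) = (76.5×10³·8.4⁴/(8·10·18.981))^(1/3)
  = (250826)^(1/3) = 63.0653 mm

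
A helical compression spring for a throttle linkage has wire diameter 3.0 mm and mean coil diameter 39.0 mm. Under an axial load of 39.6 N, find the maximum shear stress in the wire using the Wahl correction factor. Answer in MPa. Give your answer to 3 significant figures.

162 MPa

Spring index C = D/d = 39.0/3.0 = 13.0000
K_W = (4C−1)/(4C−4) + 0.615/C = 51.000/48.000 + 0.0473 = 1.1098
τ₀ = 8FD/(πd³) = 8·39.6·39.0/(π·3.0³) = 12355.2/84.823 = 145.66 MPa
τ_max = K·τ₀ = 1.1098 × 145.66 = 161.65 MPa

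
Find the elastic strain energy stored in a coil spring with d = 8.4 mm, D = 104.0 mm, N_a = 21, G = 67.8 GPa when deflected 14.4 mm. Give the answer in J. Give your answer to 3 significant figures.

0.185 J

k = Gd⁴/(8D³N_a) = (67.8×10³)(8.4⁴)/(8·104.0³·21) = 1.7862 N/mm
U = ½kδ² = 0.5 × 1.7862 × 14.4² = 185.2 N·mm = 0.1852 J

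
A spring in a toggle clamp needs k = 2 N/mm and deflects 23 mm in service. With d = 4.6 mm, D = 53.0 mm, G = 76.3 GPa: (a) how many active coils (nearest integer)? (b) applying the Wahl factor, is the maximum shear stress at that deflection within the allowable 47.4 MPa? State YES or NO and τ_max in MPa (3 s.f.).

(a) 14 coils; (b) NO, τ_max = 73.5 MPa

N_a = Gd⁴/(8D³k) = (76.3×10³)(4.6⁴)/(8·53.0³·2) = 14.34 → N_a = 14
Actual rate k = Gd⁴/(8D³·14) = 2.0489 N/mm
Working load F = kδ = 2.0489·23 = 47.124 N
C = 53.0/4.6 = 11.5217; K_W = (4C−1)/(4C−4)+0.615/C = 1.1247
τ_max = K_W·8FD/(πd³) = 1.1247·65.34 = 73.485 MPa
τ_max > 47.4 MPa → exceeds allowable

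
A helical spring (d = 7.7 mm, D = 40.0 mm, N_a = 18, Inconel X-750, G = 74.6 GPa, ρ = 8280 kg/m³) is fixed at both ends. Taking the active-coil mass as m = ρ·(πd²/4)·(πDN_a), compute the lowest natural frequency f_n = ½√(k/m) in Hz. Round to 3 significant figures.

k = Gd⁴/(8D³N_a) = (74.6×10³)(7.7⁴)/(8·40.0³·18) = 28.455 N/mm = 28455 N/m
Wire length L = πDN_a = π·40.0·18 = 2261.9 mm
m = ρ·(πd²/4)·L = 8280 × 46.566×10⁻⁶ m² × 2.2619 m = 0.87214 kg
f_n = ½√(k/m) = 0.5·√(28455/0.87214) = 0.5·√(32627) = 90.315 Hz

90.3 Hz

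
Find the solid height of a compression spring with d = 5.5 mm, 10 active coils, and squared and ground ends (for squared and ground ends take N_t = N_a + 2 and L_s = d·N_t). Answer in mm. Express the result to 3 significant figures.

squared and ground ends: N_t = N_a + 2 = 10 + 2 = 12
L_s = d·N_t = 5.5 × 12 = 66 mm

66.0 mm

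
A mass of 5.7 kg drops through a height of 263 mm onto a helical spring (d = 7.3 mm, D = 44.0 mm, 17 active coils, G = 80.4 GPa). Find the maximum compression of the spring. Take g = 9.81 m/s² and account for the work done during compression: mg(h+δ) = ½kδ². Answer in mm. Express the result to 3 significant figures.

41.6 mm

k = Gd⁴/(8D³N_a) = (80.4×10³)(7.3⁴)/(8·44.0³·17) = 19.708 N/mm
W = mg = 5.7 × 9.81 = 55.917 N
½kδ² − Wδ − Wh = 0 → δ = (W + √(W² + 2kWh))/k
δ = (55.917 + √(3126.7 + 579669))/19.708 = (55.917 + 763.41)/19.708 = 41.573 mm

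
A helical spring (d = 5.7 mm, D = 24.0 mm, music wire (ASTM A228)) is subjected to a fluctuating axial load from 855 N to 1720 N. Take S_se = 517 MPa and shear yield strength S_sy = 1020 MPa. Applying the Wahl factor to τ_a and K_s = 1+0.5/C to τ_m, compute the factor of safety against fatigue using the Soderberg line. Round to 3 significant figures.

C = D/d = 24.0/5.7 = 4.2105; K_W = (4C−1)/(4C−4)+0.615/C = 1.3797; K_s = 1+0.5/C = 1.1187
F_a = (F_max−F_min)/2 = 432.5 N; F_m = (F_max+F_min)/2 = 1287.5 N
τ_a = K_W·8F_aD/(πd³) = 1.3797 × 142.73 = 196.92 MPa
τ_m = K_s·8F_mD/(πd³) = 1.1187 × 424.89 = 475.34 MPa
Soderberg: 1/n_f = τ_a/S_se + τ_m/S_sy = 196.92/517 + 475.34/1020 = 0.38089 + 0.46602 = 0.84691
n_f = 1/0.84691 = 1.181

1.18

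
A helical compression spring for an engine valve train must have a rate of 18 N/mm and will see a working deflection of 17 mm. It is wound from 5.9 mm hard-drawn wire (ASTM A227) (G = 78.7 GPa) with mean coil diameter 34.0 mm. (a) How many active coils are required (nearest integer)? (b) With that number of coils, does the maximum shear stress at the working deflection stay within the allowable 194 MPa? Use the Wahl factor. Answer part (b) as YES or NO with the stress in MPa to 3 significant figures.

(a) 17 coils; (b) YES, τ_max = 162 MPa

N_a = Gd⁴/(8D³k) = (78.7×10³)(5.9⁴)/(8·34.0³·18) = 16.85 → N_a = 17
Actual rate k = Gd⁴/(8D³·17) = 17.841 N/mm
Working load F = kδ = 17.841·17 = 303.29 N
C = 34.0/5.9 = 5.7627; K_W = (4C−1)/(4C−4)+0.615/C = 1.2642
τ_max = K_W·8FD/(πd³) = 1.2642·127.86 = 161.63 MPa
τ_max ≤ 194 MPa → acceptable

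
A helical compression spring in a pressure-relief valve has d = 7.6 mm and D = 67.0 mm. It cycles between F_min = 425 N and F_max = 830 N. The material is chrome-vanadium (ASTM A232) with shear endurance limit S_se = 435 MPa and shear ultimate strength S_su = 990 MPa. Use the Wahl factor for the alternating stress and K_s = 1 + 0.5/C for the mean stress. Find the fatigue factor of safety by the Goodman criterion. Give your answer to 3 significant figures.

C = D/d = 67.0/7.6 = 8.8158; K_W = (4C−1)/(4C−4)+0.615/C = 1.1657; K_s = 1+0.5/C = 1.0567
F_a = (F_max−F_min)/2 = 202.5 N; F_m = (F_max+F_min)/2 = 627.5 N
τ_a = K_W·8F_aD/(πd³) = 1.1657 × 78.704 = 91.747 MPa
τ_m = K_s·8F_mD/(πd³) = 1.0567 × 243.89 = 257.72 MPa
Goodman: 1/n_f = τ_a/S_se + τ_m/S_su = 91.747/435 + 257.72/990 = 0.21091 + 0.26032 = 0.47124
n_f = 1/0.47124 = 2.122

2.12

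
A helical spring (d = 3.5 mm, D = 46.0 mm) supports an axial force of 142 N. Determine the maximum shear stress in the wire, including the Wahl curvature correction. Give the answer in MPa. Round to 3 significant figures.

430 MPa

Spring index C = D/d = 46.0/3.5 = 13.1429
K_W = (4C−1)/(4C−4) + 0.615/C = 51.571/48.571 + 0.0468 = 1.1086
τ₀ = 8FD/(πd³) = 8·142·46.0/(π·3.5³) = 52256/134.7 = 387.96 MPa
τ_max = K·τ₀ = 1.1086 × 387.96 = 430.07 MPa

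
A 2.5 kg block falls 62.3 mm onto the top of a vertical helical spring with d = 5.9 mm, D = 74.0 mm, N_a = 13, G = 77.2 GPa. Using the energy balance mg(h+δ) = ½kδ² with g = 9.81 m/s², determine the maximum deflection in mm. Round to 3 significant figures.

k = Gd⁴/(8D³N_a) = (77.2×10³)(5.9⁴)/(8·74.0³·13) = 2.2197 N/mm
W = mg = 2.5 × 9.81 = 24.525 N
½kδ² − Wδ − Wh = 0 → δ = (W + √(W² + 2kWh))/k
δ = (24.525 + √(601.48 + 6783.03))/2.2197 = (24.525 + 85.933)/2.2197 = 49.762 mm

49.8 mm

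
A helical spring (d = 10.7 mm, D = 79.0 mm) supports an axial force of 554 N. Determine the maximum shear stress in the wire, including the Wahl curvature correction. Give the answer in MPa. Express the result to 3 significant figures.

Spring index C = D/d = 79.0/10.7 = 7.3832
K_W = (4C−1)/(4C−4) + 0.615/C = 28.533/25.533 + 0.0833 = 1.2008
τ₀ = 8FD/(πd³) = 8·554·79.0/(π·10.7³) = 350128/3848.6 = 90.976 MPa
τ_max = K·τ₀ = 1.2008 × 90.976 = 109.24 MPa

109 MPa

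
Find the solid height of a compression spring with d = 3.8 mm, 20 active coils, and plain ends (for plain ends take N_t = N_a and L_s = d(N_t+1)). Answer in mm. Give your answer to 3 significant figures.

79.8 mm

plain ends: N_t = N_a = 20
L_s = d·(N_t+1) = 3.8 × 21 = 79.8 mm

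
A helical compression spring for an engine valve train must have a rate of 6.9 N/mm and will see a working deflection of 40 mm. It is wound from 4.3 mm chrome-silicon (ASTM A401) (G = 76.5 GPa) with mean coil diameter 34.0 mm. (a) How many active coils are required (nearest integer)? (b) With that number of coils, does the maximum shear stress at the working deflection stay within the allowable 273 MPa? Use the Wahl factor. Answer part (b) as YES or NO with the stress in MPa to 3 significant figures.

N_a = Gd⁴/(8D³k) = (76.5×10³)(4.3⁴)/(8·34.0³·6.9) = 12.05 → N_a = 12
Actual rate k = Gd⁴/(8D³·12) = 6.9315 N/mm
Working load F = kδ = 6.9315·40 = 277.26 N
C = 34.0/4.3 = 7.9070; K_W = (4C−1)/(4C−4)+0.615/C = 1.1864
τ_max = K_W·8FD/(πd³) = 1.1864·301.93 = 358.19 MPa
τ_max > 273 MPa → exceeds allowable

(a) 12 coils; (b) NO, τ_max = 358 MPa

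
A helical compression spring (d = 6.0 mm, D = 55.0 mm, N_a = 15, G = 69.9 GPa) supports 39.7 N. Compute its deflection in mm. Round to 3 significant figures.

8.75 mm

k = Gd⁴/(8D³N_a) = (69.9×10³)(6.0⁴)/(8·55.0³·15) = 4.5375 N/mm
δ = F/k = 39.7 / 4.5375 = 8.7494 mm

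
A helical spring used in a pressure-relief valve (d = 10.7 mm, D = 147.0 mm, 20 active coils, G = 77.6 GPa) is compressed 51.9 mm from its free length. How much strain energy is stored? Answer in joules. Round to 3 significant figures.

2.70 J

k = Gd⁴/(8D³N_a) = (77.6×10³)(10.7⁴)/(8·147.0³·20) = 2.0014 N/mm
U = ½kδ² = 0.5 × 2.0014 × 51.9² = 2695.4 N·mm = 2.6954 J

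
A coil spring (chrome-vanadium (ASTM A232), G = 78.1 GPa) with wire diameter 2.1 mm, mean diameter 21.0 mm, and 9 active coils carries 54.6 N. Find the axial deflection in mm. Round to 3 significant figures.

k = Gd⁴/(8D³N_a) = (78.1×10³)(2.1⁴)/(8·21.0³·9) = 2.2779 N/mm
δ = F/k = 54.6 / 2.2779 = 23.969 mm

24.0 mm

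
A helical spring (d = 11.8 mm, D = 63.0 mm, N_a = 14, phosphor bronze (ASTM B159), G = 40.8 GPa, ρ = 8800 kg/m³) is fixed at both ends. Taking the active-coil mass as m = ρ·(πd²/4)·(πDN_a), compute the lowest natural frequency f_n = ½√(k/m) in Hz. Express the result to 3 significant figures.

k = Gd⁴/(8D³N_a) = (40.8×10³)(11.8⁴)/(8·63.0³·14) = 28.245 N/mm = 28245 N/m
Wire length L = πDN_a = π·63.0·14 = 2770.9 mm
m = ρ·(πd²/4)·L = 8800 × 109.36×10⁻⁶ m² × 2.7709 m = 2.6666 kg
f_n = ½√(k/m) = 0.5·√(28245/2.6666) = 0.5·√(10592) = 51.46 Hz

51.5 Hz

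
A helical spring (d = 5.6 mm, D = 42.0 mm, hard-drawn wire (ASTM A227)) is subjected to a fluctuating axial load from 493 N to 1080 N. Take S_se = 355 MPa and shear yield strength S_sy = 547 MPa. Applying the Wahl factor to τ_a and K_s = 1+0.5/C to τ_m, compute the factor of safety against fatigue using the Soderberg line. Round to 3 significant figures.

C = D/d = 42.0/5.6 = 7.5000; K_W = (4C−1)/(4C−4)+0.615/C = 1.1974; K_s = 1+0.5/C = 1.0667
F_a = (F_max−F_min)/2 = 293.5 N; F_m = (F_max+F_min)/2 = 786.5 N
τ_a = K_W·8F_aD/(πd³) = 1.1974 × 178.74 = 214.03 MPa
τ_m = K_s·8F_mD/(πd³) = 1.0667 × 478.99 = 510.92 MPa
Soderberg: 1/n_f = τ_a/S_se + τ_m/S_sy = 214.03/355 + 510.92/547 = 0.60289 + 0.93404 = 1.5369
n_f = 1/1.5369 = 0.6506

0.651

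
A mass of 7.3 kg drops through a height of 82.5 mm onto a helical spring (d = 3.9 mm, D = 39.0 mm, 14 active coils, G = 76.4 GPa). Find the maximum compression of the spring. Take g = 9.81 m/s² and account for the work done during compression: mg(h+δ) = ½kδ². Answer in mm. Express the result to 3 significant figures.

k = Gd⁴/(8D³N_a) = (76.4×10³)(3.9⁴)/(8·39.0³·14) = 2.6604 N/mm
W = mg = 7.3 × 9.81 = 71.613 N
½kδ² − Wδ − Wh = 0 → δ = (W + √(W² + 2kWh))/k
δ = (71.613 + √(5128.4 + 31435.2))/2.6604 = (71.613 + 191.22)/2.6604 = 98.795 mm

98.8 mm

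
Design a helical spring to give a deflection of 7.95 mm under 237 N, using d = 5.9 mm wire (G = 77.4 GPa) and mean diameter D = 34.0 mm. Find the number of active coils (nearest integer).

Required rate k = F/δ = 237/7.95 = 29.811 N/mm
N_a = Gd⁴/(8D³k) = (77.4×10³ × 5.9⁴)/(8 × 34.0³ × 29.811)
    = 9.37884e+07 / 9.37363e+06 = 10.01 → 10 coils

10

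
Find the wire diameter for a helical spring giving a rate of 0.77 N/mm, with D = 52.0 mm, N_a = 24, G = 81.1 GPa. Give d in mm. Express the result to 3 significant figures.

d = (8D³N_a·k / G)^(1/4) = (8·52.0³·24·0.77 / (81.1×10³))^0.25
  = (256.32)^0.25 = 4.0012 mm

4.00 mm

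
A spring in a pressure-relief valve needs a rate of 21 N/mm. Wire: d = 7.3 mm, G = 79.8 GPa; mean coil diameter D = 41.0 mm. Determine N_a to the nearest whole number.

N_a = Gd⁴/(8D³k) = (79.8×10³ × 7.3⁴)/(8 × 41.0³ × 21)
    = 2.26618e+08 / 1.15787e+07 = 19.57 → 20 coils

20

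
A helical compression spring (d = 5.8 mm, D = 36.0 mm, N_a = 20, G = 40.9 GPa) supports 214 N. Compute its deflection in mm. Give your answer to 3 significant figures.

k = Gd⁴/(8D³N_a) = (40.9×10³)(5.8⁴)/(8·36.0³·20) = 6.2002 N/mm
δ = F/k = 214 / 6.2002 = 34.515 mm

34.5 mm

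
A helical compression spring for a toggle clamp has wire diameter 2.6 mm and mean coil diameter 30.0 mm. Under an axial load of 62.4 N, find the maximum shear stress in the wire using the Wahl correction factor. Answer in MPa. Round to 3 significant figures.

Spring index C = D/d = 30.0/2.6 = 11.5385
K_W = (4C−1)/(4C−4) + 0.615/C = 45.154/42.154 + 0.0533 = 1.1245
τ₀ = 8FD/(πd³) = 8·62.4·30.0/(π·2.6³) = 14976/55.217 = 271.22 MPa
τ_max = K·τ₀ = 1.1245 × 271.22 = 304.98 MPa

305 MPa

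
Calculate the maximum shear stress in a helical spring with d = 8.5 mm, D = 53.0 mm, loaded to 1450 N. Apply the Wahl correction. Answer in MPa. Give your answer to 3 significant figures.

396 MPa

Spring index C = D/d = 53.0/8.5 = 6.2353
K_W = (4C−1)/(4C−4) + 0.615/C = 23.941/20.941 + 0.0986 = 1.2419
τ₀ = 8FD/(πd³) = 8·1450·53.0/(π·8.5³) = 614800/1929.3 = 318.66 MPa
τ_max = K·τ₀ = 1.2419 × 318.66 = 395.74 MPa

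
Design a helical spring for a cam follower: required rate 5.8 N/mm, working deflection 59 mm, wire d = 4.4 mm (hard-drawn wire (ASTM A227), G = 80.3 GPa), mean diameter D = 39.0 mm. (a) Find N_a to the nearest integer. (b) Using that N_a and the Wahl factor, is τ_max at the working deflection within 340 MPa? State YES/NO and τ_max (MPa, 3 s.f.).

(a) 11 coils; (b) NO, τ_max = 462 MPa

N_a = Gd⁴/(8D³k) = (80.3×10³)(4.4⁴)/(8·39.0³·5.8) = 10.93 → N_a = 11
Actual rate k = Gd⁴/(8D³·11) = 5.7657 N/mm
Working load F = kδ = 5.7657·59 = 340.17 N
C = 39.0/4.4 = 8.8636; K_W = (4C−1)/(4C−4)+0.615/C = 1.1648
τ_max = K_W·8FD/(πd³) = 1.1648·396.6 = 461.94 MPa
τ_max > 340 MPa → exceeds allowable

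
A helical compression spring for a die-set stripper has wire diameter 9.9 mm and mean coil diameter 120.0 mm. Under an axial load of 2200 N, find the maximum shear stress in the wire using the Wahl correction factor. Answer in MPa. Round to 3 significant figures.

775 MPa

Spring index C = D/d = 120.0/9.9 = 12.1212
K_W = (4C−1)/(4C−4) + 0.615/C = 47.485/44.485 + 0.0507 = 1.1182
τ₀ = 8FD/(πd³) = 8·2200·120.0/(π·9.9³) = 2.112e+06/3048.3 = 692.85 MPa
τ_max = K·τ₀ = 1.1182 × 692.85 = 774.73 MPa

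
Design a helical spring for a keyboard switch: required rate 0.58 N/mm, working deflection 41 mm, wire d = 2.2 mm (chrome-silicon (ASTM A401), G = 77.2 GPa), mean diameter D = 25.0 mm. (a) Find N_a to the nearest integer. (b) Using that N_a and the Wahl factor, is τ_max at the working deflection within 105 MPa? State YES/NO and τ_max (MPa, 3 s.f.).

(a) 25 coils; (b) NO, τ_max = 160 MPa

N_a = Gd⁴/(8D³k) = (77.2×10³)(2.2⁴)/(8·25.0³·0.58) = 24.94 → N_a = 25
Actual rate k = Gd⁴/(8D³·25) = 0.57871 N/mm
Working load F = kδ = 0.57871·41 = 23.727 N
C = 25.0/2.2 = 11.3636; K_W = (4C−1)/(4C−4)+0.615/C = 1.1265
τ_max = K_W·8FD/(πd³) = 1.1265·141.86 = 159.8 MPa
τ_max > 105 MPa → exceeds allowable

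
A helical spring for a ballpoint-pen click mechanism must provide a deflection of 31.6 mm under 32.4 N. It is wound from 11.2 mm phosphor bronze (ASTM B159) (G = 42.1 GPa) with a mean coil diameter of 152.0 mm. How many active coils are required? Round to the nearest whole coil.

Required rate k = F/δ = 32.4/31.6 = 1.0253 N/mm
N_a = Gd⁴/(8D³k) = (42.1×10³ × 11.2⁴)/(8 × 152.0³ × 1.0253)
    = 6.62452e+08 / 2.88057e+07 = 23 → 23 coils

23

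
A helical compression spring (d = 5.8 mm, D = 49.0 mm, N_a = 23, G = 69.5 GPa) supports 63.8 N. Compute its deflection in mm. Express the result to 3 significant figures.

k = Gd⁴/(8D³N_a) = (69.5×10³)(5.8⁴)/(8·49.0³·23) = 3.6332 N/mm
δ = F/k = 63.8 / 3.6332 = 17.56 mm

17.6 mm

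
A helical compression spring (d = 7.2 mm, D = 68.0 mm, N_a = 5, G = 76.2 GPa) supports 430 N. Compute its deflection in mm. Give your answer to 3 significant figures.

k = Gd⁴/(8D³N_a) = (76.2×10³)(7.2⁴)/(8·68.0³·5) = 16.282 N/mm
δ = F/k = 430 / 16.282 = 26.41 mm

26.4 mm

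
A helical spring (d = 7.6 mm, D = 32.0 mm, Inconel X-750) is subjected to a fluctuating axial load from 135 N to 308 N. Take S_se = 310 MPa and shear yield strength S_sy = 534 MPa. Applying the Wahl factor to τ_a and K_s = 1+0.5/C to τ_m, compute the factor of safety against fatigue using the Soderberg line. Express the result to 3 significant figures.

6.34

C = D/d = 32.0/7.6 = 4.2105; K_W = (4C−1)/(4C−4)+0.615/C = 1.3797; K_s = 1+0.5/C = 1.1187
F_a = (F_max−F_min)/2 = 86.5 N; F_m = (F_max+F_min)/2 = 221.5 N
τ_a = K_W·8F_aD/(πd³) = 1.3797 × 16.057 = 22.153 MPa
τ_m = K_s·8F_mD/(πd³) = 1.1187 × 41.117 = 46 MPa
Soderberg: 1/n_f = τ_a/S_se + τ_m/S_sy = 22.153/310 + 46/534 = 0.07146 + 0.08614 = 0.1576
n_f = 1/0.1576 = 6.345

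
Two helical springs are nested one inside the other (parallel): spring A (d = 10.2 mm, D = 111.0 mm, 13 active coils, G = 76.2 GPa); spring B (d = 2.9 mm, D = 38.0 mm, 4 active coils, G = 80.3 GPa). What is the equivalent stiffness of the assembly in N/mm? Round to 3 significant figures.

9.03 N/mm

k_A = Gd⁴/(8D³N_a) = (76.2×10³)(10.2⁴)/(8·111.0³·13) = 5.799 N/mm
k_B = Gd⁴/(8D³N_a) = (80.3×10³)(2.9⁴)/(8·38.0³·4) = 3.2345 N/mm
Parallel: k_eq = 5.799 + 3.2345 = 9.0335 N/mm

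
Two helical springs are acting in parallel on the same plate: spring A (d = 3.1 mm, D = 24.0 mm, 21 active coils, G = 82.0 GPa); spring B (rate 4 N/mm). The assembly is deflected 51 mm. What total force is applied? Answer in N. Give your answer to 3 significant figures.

k_A = Gd⁴/(8D³N_a) = (82.0×10³)(3.1⁴)/(8·24.0³·21) = 3.2608 N/mm
Parallel: k_eq = 3.2608 + 4 = 7.2608 N/mm
F = k_eq·δ = 7.2608·51 = 370.3 N

370 N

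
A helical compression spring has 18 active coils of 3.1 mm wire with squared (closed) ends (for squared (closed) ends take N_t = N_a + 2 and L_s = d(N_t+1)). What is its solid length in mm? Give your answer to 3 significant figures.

squared (closed) ends: N_t = N_a + 2 = 18 + 2 = 20
L_s = d·(N_t+1) = 3.1 × 21 = 65.1 mm

65.1 mm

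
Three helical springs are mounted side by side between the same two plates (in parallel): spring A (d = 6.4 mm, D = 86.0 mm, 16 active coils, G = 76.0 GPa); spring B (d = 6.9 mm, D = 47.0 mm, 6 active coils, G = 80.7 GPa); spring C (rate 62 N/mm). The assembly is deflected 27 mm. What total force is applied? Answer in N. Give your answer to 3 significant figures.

2710 N

k_A = Gd⁴/(8D³N_a) = (76.0×10³)(6.4⁴)/(8·86.0³·16) = 1.5661 N/mm
k_B = Gd⁴/(8D³N_a) = (80.7×10³)(6.9⁴)/(8·47.0³·6) = 36.706 N/mm
Parallel: k_eq = 1.5661 + 36.706 + 62 = 100.27 N/mm
F = k_eq·δ = 100.27·27 = 2707.3 N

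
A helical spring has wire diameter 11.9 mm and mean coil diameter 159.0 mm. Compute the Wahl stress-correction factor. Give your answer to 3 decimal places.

C = D/d = 159.0/11.9 = 13.3613
K_W = (4C−1)/(4C−4) + 0.615/C = 52.445/49.445 + 0.0460 = 1.1067

1.107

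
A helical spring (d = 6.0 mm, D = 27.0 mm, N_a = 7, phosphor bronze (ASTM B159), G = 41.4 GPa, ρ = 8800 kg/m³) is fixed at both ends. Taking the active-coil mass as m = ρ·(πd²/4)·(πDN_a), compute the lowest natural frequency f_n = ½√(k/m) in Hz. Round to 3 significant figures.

287 Hz

k = Gd⁴/(8D³N_a) = (41.4×10³)(6.0⁴)/(8·27.0³·7) = 48.677 N/mm = 48677 N/m
Wire length L = πDN_a = π·27.0·7 = 593.76 mm
m = ρ·(πd²/4)·L = 8800 × 28.274×10⁻⁶ m² × 0.59376 m = 0.14774 kg
f_n = ½√(k/m) = 0.5·√(48677/0.14774) = 0.5·√(3.2949e+05) = 287.01 Hz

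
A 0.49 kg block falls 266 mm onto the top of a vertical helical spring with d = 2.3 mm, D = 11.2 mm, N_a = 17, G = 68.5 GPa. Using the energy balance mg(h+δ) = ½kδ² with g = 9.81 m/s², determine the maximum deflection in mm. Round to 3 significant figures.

16.5 mm

k = Gd⁴/(8D³N_a) = (68.5×10³)(2.3⁴)/(8·11.2³·17) = 10.032 N/mm
W = mg = 0.49 × 9.81 = 4.8069 N
½kδ² − Wδ − Wh = 0 → δ = (W + √(W² + 2kWh))/k
δ = (4.8069 + √(23.106 + 25655.8))/10.032 = (4.8069 + 160.25)/10.032 = 16.452 mm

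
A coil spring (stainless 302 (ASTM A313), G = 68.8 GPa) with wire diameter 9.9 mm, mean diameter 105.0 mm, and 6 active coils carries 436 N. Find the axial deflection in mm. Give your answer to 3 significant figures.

k = Gd⁴/(8D³N_a) = (68.8×10³)(9.9⁴)/(8·105.0³·6) = 11.894 N/mm
δ = F/k = 436 / 11.894 = 36.658 mm

36.7 mm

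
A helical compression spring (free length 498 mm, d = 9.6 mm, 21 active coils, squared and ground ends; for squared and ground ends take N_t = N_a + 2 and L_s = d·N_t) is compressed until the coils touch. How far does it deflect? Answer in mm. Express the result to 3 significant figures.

N_t = 23; L_s = 9.6·23 = 220.8 mm
δ_solid = L₀ − L_s = 498 − 220.8 = 277.2 mm

277 mm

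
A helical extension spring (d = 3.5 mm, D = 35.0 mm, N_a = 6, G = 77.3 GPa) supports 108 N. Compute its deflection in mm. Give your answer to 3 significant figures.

19.2 mm

k = Gd⁴/(8D³N_a) = (77.3×10³)(3.5⁴)/(8·35.0³·6) = 5.6365 N/mm
δ = F/k = 108 / 5.6365 = 19.161 mm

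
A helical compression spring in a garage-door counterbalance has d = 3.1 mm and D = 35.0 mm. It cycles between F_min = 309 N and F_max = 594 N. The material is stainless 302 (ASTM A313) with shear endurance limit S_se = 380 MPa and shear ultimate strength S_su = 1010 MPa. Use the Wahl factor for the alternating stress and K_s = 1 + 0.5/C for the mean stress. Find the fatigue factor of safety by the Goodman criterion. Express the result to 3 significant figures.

C = D/d = 35.0/3.1 = 11.2903; K_W = (4C−1)/(4C−4)+0.615/C = 1.1274; K_s = 1+0.5/C = 1.0443
F_a = (F_max−F_min)/2 = 142.5 N; F_m = (F_max+F_min)/2 = 451.5 N
τ_a = K_W·8F_aD/(πd³) = 1.1274 × 426.32 = 480.62 MPa
τ_m = K_s·8F_mD/(πd³) = 1.0443 × 1350.8 = 1410.6 MPa
Goodman: 1/n_f = τ_a/S_se + τ_m/S_su = 480.62/380 + 1410.6/1010 = 1.26478 + 1.39662 = 2.6614
n_f = 1/2.6614 = 0.3757

0.376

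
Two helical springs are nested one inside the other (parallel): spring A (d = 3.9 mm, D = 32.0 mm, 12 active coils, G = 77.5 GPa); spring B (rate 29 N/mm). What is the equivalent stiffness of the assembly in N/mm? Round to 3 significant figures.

k_A = Gd⁴/(8D³N_a) = (77.5×10³)(3.9⁴)/(8·32.0³·12) = 5.6995 N/mm
Parallel: k_eq = 5.6995 + 29 = 34.7 N/mm

34.7 N/mm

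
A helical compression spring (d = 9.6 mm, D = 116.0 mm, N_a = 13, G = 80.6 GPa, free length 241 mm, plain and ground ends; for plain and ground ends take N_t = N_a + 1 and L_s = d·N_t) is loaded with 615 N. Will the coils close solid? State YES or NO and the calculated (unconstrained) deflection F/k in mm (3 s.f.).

YES, δ = 146 mm

k = Gd⁴/(8D³N_a) = (80.6×10³)(9.6⁴)/(8·116.0³·13) = 4.2171 N/mm
N_t = 14; L_s = 9.6·14 = 134.4 mm; δ_solid = L₀ − L_s = 241 − 134.4 = 106.6 mm
δ = F/k = 615/4.2171 = 145.84 mm
δ ≥ δ_solid → spring goes solid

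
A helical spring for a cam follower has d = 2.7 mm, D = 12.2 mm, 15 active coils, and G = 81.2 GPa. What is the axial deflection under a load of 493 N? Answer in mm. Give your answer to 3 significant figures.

24.9 mm

k = Gd⁴/(8D³N_a) = (81.2×10³)(2.7⁴)/(8·12.2³·15) = 19.804 N/mm
δ = F/k = 493 / 19.804 = 24.894 mm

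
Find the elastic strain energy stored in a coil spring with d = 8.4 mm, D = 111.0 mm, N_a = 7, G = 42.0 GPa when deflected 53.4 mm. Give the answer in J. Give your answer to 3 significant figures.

k = Gd⁴/(8D³N_a) = (42.0×10³)(8.4⁴)/(8·111.0³·7) = 2.7303 N/mm
U = ½kδ² = 0.5 × 2.7303 × 53.4² = 3892.8 N·mm = 3.8928 J

3.89 J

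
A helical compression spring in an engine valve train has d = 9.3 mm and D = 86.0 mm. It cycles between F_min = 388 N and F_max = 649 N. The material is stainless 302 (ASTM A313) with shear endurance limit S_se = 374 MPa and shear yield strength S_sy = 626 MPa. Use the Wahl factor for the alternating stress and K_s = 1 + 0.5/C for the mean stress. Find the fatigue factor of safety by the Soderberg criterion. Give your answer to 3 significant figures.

C = D/d = 86.0/9.3 = 9.2473; K_W = (4C−1)/(4C−4)+0.615/C = 1.1574; K_s = 1+0.5/C = 1.0541
F_a = (F_max−F_min)/2 = 130.5 N; F_m = (F_max+F_min)/2 = 518.5 N
τ_a = K_W·8F_aD/(πd³) = 1.1574 × 35.53 = 41.124 MPa
τ_m = K_s·8F_mD/(πd³) = 1.0541 × 141.17 = 148.8 MPa
Soderberg: 1/n_f = τ_a/S_se + τ_m/S_sy = 41.124/374 + 148.8/626 = 0.10996 + 0.23770 = 0.34766
n_f = 1/0.34766 = 2.876

2.88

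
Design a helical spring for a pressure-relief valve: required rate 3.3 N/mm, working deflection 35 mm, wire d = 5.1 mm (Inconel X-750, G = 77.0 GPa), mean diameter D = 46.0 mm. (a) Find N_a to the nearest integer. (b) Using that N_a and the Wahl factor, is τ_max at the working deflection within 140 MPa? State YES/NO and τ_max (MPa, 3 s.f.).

(a) 20 coils; (b) YES, τ_max = 120 MPa

N_a = Gd⁴/(8D³k) = (77.0×10³)(5.1⁴)/(8·46.0³·3.3) = 20.27 → N_a = 20
Actual rate k = Gd⁴/(8D³·20) = 3.3449 N/mm
Working load F = kδ = 3.3449·35 = 117.07 N
C = 46.0/5.1 = 9.0196; K_W = (4C−1)/(4C−4)+0.615/C = 1.1617
τ_max = K_W·8FD/(πd³) = 1.1617·103.38 = 120.1 MPa
τ_max ≤ 140 MPa → acceptable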